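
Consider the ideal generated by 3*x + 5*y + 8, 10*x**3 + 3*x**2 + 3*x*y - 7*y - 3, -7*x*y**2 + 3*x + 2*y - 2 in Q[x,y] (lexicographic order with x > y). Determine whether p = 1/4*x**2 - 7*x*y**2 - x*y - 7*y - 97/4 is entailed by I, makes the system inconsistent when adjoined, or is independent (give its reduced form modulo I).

First compute the reduced Gröbner basis of I by Buchberger's algorithm.
f_1 = 3*x + 5*y + 8, LT = x.
f_2 = 10*x**3 + 3*x**2 + 3*x*y - 7*y - 3, LT = x**3.
f_3 = -7*x*y**2 + 3*x + 2*y - 2, LT = x*y**2.

S(f_1,f_2): lcm = x**3. S = 5/3*x**2*y + 71/30*x**2 - 3/10*x*y + 7/10*y + 3/10.
  reduce S modulo (f_1, f_2, f_3):
  remainder 125/27*y**3 + 197/9*y**2 + 619/18*y + 925/54 ≠ 0; add h_4 = 125/27*y**3 + 197/9*y**2 + 619/18*y + 925/54 to the basis.

S(f_1,f_3): lcm = x*y**2. S = 3/7*x + 5/3*y**3 + 8/3*y**2 + 2/7*y - 2/7.
  reduce S modulo (f_1, f_2, f_3, h_4):
  remainder -391/75*y**2 - 4483/350*y - 319/42 ≠ 0; add h_5 = -391/75*y**2 - 4483/350*y - 319/42 to the basis.

S(f_2,f_3): lcm = x**3*y**2. S = 3/7*x**3 + 3/10*x**2*y**2 + 2/7*x**2*y - 2/7*x**2 + 3/10*x*y**3 - 7/10*y**3 - 3/10*y**2.
  reduce S modulo (f_1, f_2, f_3, h_4, h_5):
  remainder -128958797/43107750*y - 128958797/43107750 ≠ 0; add h_6 = -128958797/43107750*y - 128958797/43107750 to the basis.

The other S-polynomials (S(f_1,h_4), S(f_2,h_4), S(f_3,h_4), S(f_1,h_5), S(f_2,h_5), S(f_3,h_5), S(h_4,h_5), S(f_1,h_6), S(f_2,h_6), S(f_3,h_6), S(h_4,h_6), S(h_5,h_6)) all reduce to 0 modulo the current basis, so we have a Gröbner basis.
Inter-reduce: drop elements whose leading term is divisible by another's, tail-reduce, and make monic.
Reduced Gröbner basis: {x + 1, y + 1}.
Label its elements g_1 = x + 1, g_2 = y + 1.

Reduce p = 1/4*x**2 - 7*x*y**2 - x*y - 7*y - 97/4 modulo G:
  leading term x**2: subtract (1/4*x)·g_1 from 1/4*x**2 - 7*x*y**2 - x*y - 7*y - 97/4 → -7*x*y**2 - x*y - 1/4*x - 7*y - 97/4
  leading term x*y**2: subtract (-7*y**2)·g_1 from -7*x*y**2 - x*y - 1/4*x - 7*y - 97/4 → -x*y - 1/4*x + 7*y**2 - 7*y - 97/4
  leading term x*y: subtract (-y)·g_1 from -x*y - 1/4*x + 7*y**2 - 7*y - 97/4 → -1/4*x + 7*y**2 - 6*y - 97/4
  leading term x: subtract (-1/4)·g_1 from -1/4*x + 7*y**2 - 6*y - 97/4 → 7*y**2 - 6*y - 24
  leading term y**2: subtract (7*y)·g_2 from 7*y**2 - 6*y - 24 → -13*y - 24
  leading term y: subtract (-13)·g_2 from -13*y - 24 → -11
  leading term 1: no divisor's leading term divides it; move -11 to the remainder.
  normal form = -11.
The normal form is nonzero, so p ∉ I. Since p minus its normal form lies in I, I + (p) = I + (r) where r = -11; decide whether this ideal is the whole ring.
Here r = -11 is a nonzero constant, hence a unit: 1 ∈ I + (p), the Gröbner basis of I + (p) is {1}, and the enlarged system has no common solution — adjoining p is inconsistent.

Adjoining 1/4*x**2 - 7*x*y**2 - x*y - 7*y - 97/4 makes the ideal the whole ring: the system is inconsistent.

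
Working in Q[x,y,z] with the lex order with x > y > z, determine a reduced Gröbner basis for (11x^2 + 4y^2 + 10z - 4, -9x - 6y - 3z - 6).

This is the nonlinear analogue of row-reducing a linear system.

f_1 = 11x^2 + 4y^2 + 10z - 4, LT = x^2.
f_2 = -9x - 6y - 3z - 6, LT = x.

S(f_1,f_2): lcm = x^2. S = -2/3xy - 1/3xz - 2/3x + 4/11y^2 + 10/11z - 4/11.
  leading term xy: subtract (2/27y)·f_2 from -2/3xy - 1/3xz - 2/3x + 4/11y^2 + 10/11z - 4/11 → -1/3xz - 2/3x + 80/99y^2 + 2/9yz + 4/9y + 10/11z - 4/11
  leading term xz: subtract (1/27z)·f_2 from -1/3xz - 2/3x + 80/99y^2 + 2/9yz + 4/9y + 10/11z - 4/11 → -2/3x + 80/99y^2 + 4/9yz + 4/9y + 1/9z^2 + 112/99z - 4/11
  leading term x: subtract (2/27)·f_2 from -2/3x + 80/99y^2 + 4/9yz + 4/9y + 1/9z^2 + 112/99z - 4/11 → 80/99y^2 + 4/9yz + 8/9y + 1/9z^2 + 134/99z + 8/99
  leading term y^2: no divisor's leading term divides it; move 80/99y^2 to the remainder.
  leading term yz: no divisor's leading term divides it; move 4/9yz to the remainder.
  leading term y: no divisor's leading term divides it; move 8/9y to the remainder.
  leading term z^2: no divisor's leading term divides it; move 1/9z^2 to the remainder.
  leading term z: no divisor's leading term divides it; move 134/99z to the remainder.
  leading term 1: no divisor's leading term divides it; move 8/99 to the remainder.
  remainder 80/99y^2 + 4/9yz + 8/9y + 1/9z^2 + 134/99z + 8/99 ≠ 0; add g_3 = 80/99y^2 + 4/9yz + 8/9y + 1/9z^2 + 134/99z + 8/99 to the basis.

S(f_1,g_3): leading monomials are coprime, so the S-polynomial reduces to 0 (Buchberger's first criterion).
S(f_2,g_3): leading monomials are coprime, so the S-polynomial reduces to 0 (Buchberger's first criterion).
Every S-polynomial of the final basis reduces to 0, so we have a Gröbner basis.
Inter-reduce: drop elements whose leading term is divisible by another's, tail-reduce, and make monic.

G = {x + 2/3y + 1/3z + 2/3, y^2 + 11/20yz + 11/10y + 11/80z^2 + 67/40z + 1/10}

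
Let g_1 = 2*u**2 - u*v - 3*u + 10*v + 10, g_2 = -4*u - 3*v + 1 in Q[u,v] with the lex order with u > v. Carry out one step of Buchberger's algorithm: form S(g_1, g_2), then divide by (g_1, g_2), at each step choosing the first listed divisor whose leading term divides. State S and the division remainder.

lcm(LM(g_1), LM(g_2)) = u**2.
S = (lcm/LT(g_1))·g_1 − (lcm/LT(g_2))·g_2 = -5/4*u*v - 5/4*u + 5*v + 5.
Reduce S modulo (g_1, g_2) in that order:
  leading term u*v: subtract (5/16*v)·g_2 from -5/4*u*v - 5/4*u + 5*v + 5 → -5/4*u + 15/16*v**2 + 75/16*v + 5
  leading term u: subtract (5/16)·g_2 from -5/4*u + 15/16*v**2 + 75/16*v + 5 → 15/16*v**2 + 45/8*v + 75/16
  leading term v**2: no divisor's leading term divides it; move 15/16*v**2 to the remainder.
  leading term v: no divisor's leading term divides it; move 45/8*v to the remainder.
  leading term 1: no divisor's leading term divides it; move 75/16 to the remainder.
The remainder 15/16*v**2 + 45/8*v + 75/16 is nonzero, so it would be added as the next basis element.

S(g_1, g_2) = -5/4*u*v - 5/4*u + 5*v + 5; remainder on division = 15/16*v**2 + 45/8*v + 75/16.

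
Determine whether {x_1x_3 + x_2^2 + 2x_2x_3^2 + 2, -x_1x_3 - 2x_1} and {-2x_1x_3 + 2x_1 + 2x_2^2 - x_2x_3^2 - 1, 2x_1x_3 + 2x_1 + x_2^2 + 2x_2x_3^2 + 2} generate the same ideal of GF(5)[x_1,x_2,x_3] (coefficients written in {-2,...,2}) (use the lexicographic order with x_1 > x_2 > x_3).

Yes, the ideals are equal.

Equality of ideals is decidable: compute both reduced Gröbner bases (unique for the ordering) and check whether they agree.
Buchberger on the first generating set:
f_1 = x_1x_3 + x_2^2 + 2x_2x_3^2 + 2, LT = x_1x_3.
f_2 = -x_1x_3 - 2x_1, LT = x_1x_3.

S(f_1,f_2): lcm = x_1x_3. S = -2x_1 + x_2^2 + 2x_2x_3^2 + 2.
  reduce S modulo (f_1, f_2):
  remainder -2x_1 + x_2^2 + 2x_2x_3^2 + 2 ≠ 0; add g_3 = -2x_1 + x_2^2 + 2x_2x_3^2 + 2 to the basis.

S(f_1,g_3): lcm = x_1x_3. S = -2x_2^2x_3 + x_2^2 + x_2x_3^3 + 2x_2x_3^2 + x_3 + 2.
  reduce S modulo (f_1, f_2, g_3):
  remainder -2x_2^2x_3 + x_2^2 + x_2x_3^3 + 2x_2x_3^2 + x_3 + 2 ≠ 0; add g_4 = -2x_2^2x_3 + x_2^2 + x_2x_3^3 + 2x_2x_3^2 + x_3 + 2 to the basis.

The other S-polynomials (S(f_2,g_3), S(f_1,g_4), S(f_2,g_4), S(g_3,g_4)) all reduce to 0 modulo the current basis, so we have a Gröbner basis.
Inter-reduce: drop elements whose leading term is divisible by another's, tail-reduce, and make monic.
Reduced Gröbner basis: {x_1 + 2x_2^2 - x_2x_3^2 - 1, x_2^2x_3 + 2x_2^2 + 2x_2x_3^3 - x_2x_3^2 + 2x_3 - 1}.

Buchberger on the second generating set:
h_1 = -2x_1x_3 + 2x_1 + 2x_2^2 - x_2x_3^2 - 1, LT = x_1x_3.
h_2 = 2x_1x_3 + 2x_1 + x_2^2 + 2x_2x_3^2 + 2, LT = x_1x_3.

S(h_1,h_2): lcm = x_1x_3. S = -2x_1 + x_2^2 + 2x_2x_3^2 + 2.
  reduce S modulo (h_1, h_2):
  remainder -2x_1 + x_2^2 + 2x_2x_3^2 + 2 ≠ 0; add k_3 = -2x_1 + x_2^2 + 2x_2x_3^2 + 2 to the basis.

S(h_1,k_3): lcm = x_1x_3. S = -x_1 - 2x_2^2x_3 - x_2^2 + x_2x_3^3 - 2x_2x_3^2 + x_3 - 2.
  reduce S modulo (h_1, h_2, k_3):
  remainder -2x_2^2x_3 + x_2^2 + x_2x_3^3 + 2x_2x_3^2 + x_3 + 2 ≠ 0; add k_4 = -2x_2^2x_3 + x_2^2 + x_2x_3^3 + 2x_2x_3^2 + x_3 + 2 to the basis.

The other S-polynomials (S(h_2,k_3), S(h_1,k_4), S(h_2,k_4), S(k_3,k_4)) all reduce to 0 modulo the current basis, so we have a Gröbner basis.
Inter-reduce: drop elements whose leading term is divisible by another's, tail-reduce, and make monic.
Reduced Gröbner basis: {x_1 + 2x_2^2 - x_2x_3^2 - 1, x_2^2x_3 + 2x_2^2 + 2x_2x_3^3 - x_2x_3^2 + 2x_3 - 1}.

Same reduced basis, so the two generating sets span the same ideal.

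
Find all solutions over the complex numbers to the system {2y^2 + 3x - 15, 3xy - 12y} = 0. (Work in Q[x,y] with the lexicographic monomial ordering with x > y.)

Compute a lex Gröbner basis by Buchberger's algorithm.
f_1 = 3x + 2y^2 - 15, LT = x.
f_2 = 3xy - 12y, LT = xy.

S(f_1,f_2): lcm = xy. S = 2/3y^3 - y.
  reduce S modulo (f_1, f_2):
  remainder 2/3y^3 - y ≠ 0; add h_3 = 2/3y^3 - y to the basis.

The other S-polynomials (S(f_1,h_3), S(f_2,h_3)) all reduce to 0 modulo the current basis, so we have a Gröbner basis.
Inter-reduce: drop elements whose leading term is divisible by another's, tail-reduce, and make monic.
Reduced Gröbner basis: {x + 2/3y^2 - 5, y^3 - 3/2y}.

Since the basis is lex-ordered, y^3 - 3/2y is univariate in y. Its roots are {0, -sqrt(6)/2, sqrt(6)/2}. Back-substituting each root into the other basis elements fixes the other coordinates.
  y = 0: the earlier basis element becomes x - 5 = 0, giving x = 5 — point (5, 0).
  y = -sqrt(6)/2: the earlier basis element becomes x - 4 = 0, giving x = 4 — point (4, -sqrt(6)/2).
  y = sqrt(6)/2: the earlier basis element becomes x - 4 = 0, giving x = 4 — point (4, sqrt(6)/2).

{(5, 0), (4, -sqrt(6)/2), (4, sqrt(6)/2)}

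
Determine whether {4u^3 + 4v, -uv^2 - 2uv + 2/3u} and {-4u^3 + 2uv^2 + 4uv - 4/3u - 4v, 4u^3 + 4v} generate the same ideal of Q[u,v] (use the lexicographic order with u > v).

Two ideals are equal iff their reduced Gröbner bases coincide (the reduced basis is unique for a fixed ordering).
Buchberger on the first generating set:
f_1 = 4u^3 + 4v, LT = u^3.
f_2 = -uv^2 - 2uv + 2/3u, LT = uv^2.

S(f_1,f_2): lcm = u^3v^2. S = -2u^3v + 2/3u^3 + v^3.
  leading term u^3v: subtract (-1/2v)·f_1 from -2u^3v + 2/3u^3 + v^3 → 2/3u^3 + v^3 + 2v^2
  leading term u^3: subtract (1/6)·f_1 from 2/3u^3 + v^3 + 2v^2 → v^3 + 2v^2 - 2/3v
  leading term v^3: no divisor's leading term divides it; move v^3 to the remainder.
  leading term v^2: no divisor's leading term divides it; move 2v^2 to the remainder.
  leading term v: no divisor's leading term divides it; move -2/3v to the remainder.
  remainder v^3 + 2v^2 - 2/3v ≠ 0; add g_3 = v^3 + 2v^2 - 2/3v to the basis.

The other S-polynomials (S(f_1,g_3), S(f_2,g_3)) all reduce to 0 modulo the current basis, so we have a Gröbner basis.
Inter-reduce: drop elements whose leading term is divisible by another's, tail-reduce, and make monic.
Reduced Gröbner basis: {u^3 + v, uv^2 + 2uv - 2/3u, v^3 + 2v^2 - 2/3v}.

Buchberger on the second generating set:
h_1 = -4u^3 + 2uv^2 + 4uv - 4/3u - 4v, LT = u^3.
h_2 = 4u^3 + 4v, LT = u^3.

S(h_1,h_2): lcm = u^3. S = -1/2uv^2 - uv + 1/3u.
  leading term uv^2: no divisor's leading term divides it; move -1/2uv^2 to the remainder.
  leading term uv: no divisor's leading term divides it; move -uv to the remainder.
  leading term u: no divisor's leading term divides it; move 1/3u to the remainder.
  remainder -1/2uv^2 - uv + 1/3u ≠ 0; add k_3 = -1/2uv^2 - uv + 1/3u to the basis.

S(h_1,k_3): lcm = u^3v^2. S = -2u^3v + 2/3u^3 - 1/2uv^4 - uv^3 + 1/3uv^2 + v^3.
  leading term u^3v: subtract (1/2v)·h_1 from -2u^3v + 2/3u^3 - 1/2uv^4 - uv^3 + 1/3uv^2 + v^3 → 2/3u^3 - 1/2uv^4 - 2uv^3 - 5/3uv^2 + 2/3uv + v^3 + 2v^2
  leading term u^3: subtract (-1/6)·h_1 from 2/3u^3 - 1/2uv^4 - 2uv^3 - 5/3uv^2 + 2/3uv + v^3 + 2v^2 → -1/2uv^4 - 2uv^3 - 4/3uv^2 + 4/3uv - 2/9u + v^3 + 2v^2 - 2/3v
  leading term uv^4: subtract (v^2)·k_3 from -1/2uv^4 - 2uv^3 - 4/3uv^2 + 4/3uv - 2/9u + v^3 + 2v^2 - 2/3v → -uv^3 - 5/3uv^2 + 4/3uv - 2/9u + v^3 + 2v^2 - 2/3v
  leading term uv^3: subtract (2v)·k_3 from -uv^3 - 5/3uv^2 + 4/3uv - 2/9u + v^3 + 2v^2 - 2/3v → 1/3uv^2 + 2/3uv - 2/9u + v^3 + 2v^2 - 2/3v
  leading term uv^2: subtract (-2/3)·k_3 from 1/3uv^2 + 2/3uv - 2/9u + v^3 + 2v^2 - 2/3v → v^3 + 2v^2 - 2/3v
  leading term v^3: no divisor's leading term divides it; move v^3 to the remainder.
  leading term v^2: no divisor's leading term divides it; move 2v^2 to the remainder.
  leading term v: no divisor's leading term divides it; move -2/3v to the remainder.
  remainder v^3 + 2v^2 - 2/3v ≠ 0; add k_4 = v^3 + 2v^2 - 2/3v to the basis.

The other S-polynomials (S(h_2,k_3), S(h_1,k_4), S(h_2,k_4), S(k_3,k_4)) all reduce to 0 modulo the current basis, so we have a Gröbner basis.
Inter-reduce: drop elements whose leading term is divisible by another's, tail-reduce, and make monic.
Reduced Gröbner basis: {u^3 + v, uv^2 + 2uv - 2/3u, v^3 + 2v^2 - 2/3v}.

The two bases agree; hence the ideals are identical.
The same test decides containment: I ⊆ J iff every generator of I reduces to 0 modulo a Gröbner basis of J.

Yes, the ideals are equal.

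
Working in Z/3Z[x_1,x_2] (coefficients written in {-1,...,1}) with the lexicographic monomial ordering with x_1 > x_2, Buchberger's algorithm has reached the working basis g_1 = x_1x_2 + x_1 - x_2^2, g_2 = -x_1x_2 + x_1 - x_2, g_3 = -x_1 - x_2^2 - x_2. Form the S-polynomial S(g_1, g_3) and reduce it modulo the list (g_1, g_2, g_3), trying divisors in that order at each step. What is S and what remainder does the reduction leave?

S(g_1, g_3) = x_1 - x_2^3 + x_2^2; remainder on division = -x_2^3 - x_2.

lcm(LM(g_1), LM(g_3)) = x_1x_2.
S = (lcm/LT(g_1))·g_1 − (lcm/LT(g_3))·g_3 = x_1 - x_2^3 + x_2^2.
Reduce S modulo (g_1, g_2, g_3) in that order:
  leading term x_1: subtract (-1)·g_3 from x_1 - x_2^3 + x_2^2 → -x_2^3 - x_2
  leading term x_2^3: no divisor's leading term divides it; move -x_2^3 to the remainder.
  leading term x_2: no divisor's leading term divides it; move -x_2 to the remainder.
The remainder -x_2^3 - x_2 is nonzero, so it would be added as the next basis element.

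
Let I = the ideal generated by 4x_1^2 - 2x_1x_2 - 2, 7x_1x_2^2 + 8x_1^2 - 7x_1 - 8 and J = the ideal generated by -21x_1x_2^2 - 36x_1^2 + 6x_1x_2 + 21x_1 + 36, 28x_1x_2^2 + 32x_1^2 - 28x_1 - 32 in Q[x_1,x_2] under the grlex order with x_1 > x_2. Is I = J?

No, the ideals differ.

For a fixed monomial order, each ideal has a unique reduced Gröbner basis; comparing bases decides equality.
Buchberger on the first generating set:
f_1 = 4x_1^2 - 2x_1x_2 - 2, LT = x_1^2.
f_2 = 7x_1x_2^2 + 8x_1^2 - 7x_1 - 8, LT = x_1x_2^2.

S(f_1,f_2): lcm = x_1^2x_2^2. S = -1/2x_1x_2^3 - 8/7x_1^3 + x_1^2 - 1/2x_2^2 + 8/7x_1.
  leading term x_1x_2^3: subtract (-1/14x_2)·f_2 from -1/2x_1x_2^3 - 8/7x_1^3 + x_1^2 - 1/2x_2^2 + 8/7x_1 → -8/7x_1^3 + 4/7x_1^2x_2 + x_1^2 - 1/2x_1x_2 - 1/2x_2^2 + 8/7x_1 - 4/7x_2
  leading term x_1^3: subtract (-2/7x_1)·f_1 from -8/7x_1^3 + 4/7x_1^2x_2 + x_1^2 - 1/2x_1x_2 - 1/2x_2^2 + 8/7x_1 - 4/7x_2 → x_1^2 - 1/2x_1x_2 - 1/2x_2^2 + 4/7x_1 - 4/7x_2
  leading term x_1^2: subtract (1/4)·f_1 from x_1^2 - 1/2x_1x_2 - 1/2x_2^2 + 4/7x_1 - 4/7x_2 → -1/2x_2^2 + 4/7x_1 - 4/7x_2 + 1/2
  leading term x_2^2: no divisor's leading term divides it; move -1/2x_2^2 to the remainder.
  leading term x_1: no divisor's leading term divides it; move 4/7x_1 to the remainder.
  leading term x_2: no divisor's leading term divides it; move -4/7x_2 to the remainder.
  leading term 1: no divisor's leading term divides it; move 1/2 to the remainder.
  remainder -1/2x_2^2 + 4/7x_1 - 4/7x_2 + 1/2 ≠ 0; add g_3 = -1/2x_2^2 + 4/7x_1 - 4/7x_2 + 1/2 to the basis.

The other S-polynomials (S(f_1,g_3), S(f_2,g_3)) all reduce to 0 modulo the current basis, so we have a Gröbner basis.
Inter-reduce: drop elements whose leading term is divisible by another's, tail-reduce, and make monic.
Reduced Gröbner basis: {x_1^2 - 1/2x_1x_2 - 1/2, x_2^2 - 8/7x_1 + 8/7x_2 - 1}.

Buchberger on the second generating set:
h_1 = -21x_1x_2^2 - 36x_1^2 + 6x_1x_2 + 21x_1 + 36, LT = x_1x_2^2.
h_2 = 28x_1x_2^2 + 32x_1^2 - 28x_1 - 32, LT = x_1x_2^2.

S(h_1,h_2): lcm = x_1x_2^2. S = 4/7x_1^2 - 2/7x_1x_2 - 4/7.
  leading term x_1^2: no divisor's leading term divides it; move 4/7x_1^2 to the remainder.
  leading term x_1x_2: no divisor's leading term divides it; move -2/7x_1x_2 to the remainder.
  leading term 1: no divisor's leading term divides it; move -4/7 to the remainder.
  remainder 4/7x_1^2 - 2/7x_1x_2 - 4/7 ≠ 0; add k_3 = 4/7x_1^2 - 2/7x_1x_2 - 4/7 to the basis.

S(h_1,k_3): lcm = x_1^2x_2^2. S = 1/2x_1x_2^3 + 12/7x_1^3 - 2/7x_1^2x_2 - x_1^2 + x_2^2 - 12/7x_1.
  leading term x_1x_2^3: subtract (-1/42x_2)·h_1 from 1/2x_1x_2^3 + 12/7x_1^3 - 2/7x_1^2x_2 - x_1^2 + x_2^2 - 12/7x_1 → 12/7x_1^3 - 8/7x_1^2x_2 + 1/7x_1x_2^2 - x_1^2 + 1/2x_1x_2 + x_2^2 - 12/7x_1 + 6/7x_2
  leading term x_1^3: subtract (3x_1)·k_3 from 12/7x_1^3 - 8/7x_1^2x_2 + 1/7x_1x_2^2 - x_1^2 + 1/2x_1x_2 + x_2^2 - 12/7x_1 + 6/7x_2 → -2/7x_1^2x_2 + 1/7x_1x_2^2 - x_1^2 + 1/2x_1x_2 + x_2^2 + 6/7x_2
  leading term x_1^2x_2: subtract (-1/2x_2)·k_3 from -2/7x_1^2x_2 + 1/7x_1x_2^2 - x_1^2 + 1/2x_1x_2 + x_2^2 + 6/7x_2 → -x_1^2 + 1/2x_1x_2 + x_2^2 + 4/7x_2
  leading term x_1^2: subtract (-7/4)·k_3 from -x_1^2 + 1/2x_1x_2 + x_2^2 + 4/7x_2 → x_2^2 + 4/7x_2 - 1
  leading term x_2^2: no divisor's leading term divides it; move x_2^2 to the remainder.
  leading term x_2: no divisor's leading term divides it; move 4/7x_2 to the remainder.
  leading term 1: no divisor's leading term divides it; move -1 to the remainder.
  remainder x_2^2 + 4/7x_2 - 1 ≠ 0; add k_4 = x_2^2 + 4/7x_2 - 1 to the basis.

The other S-polynomials (S(h_2,k_3), S(h_1,k_4), S(h_2,k_4), S(k_3,k_4)) all reduce to 0 modulo the current basis, so we have a Gröbner basis.
Inter-reduce: drop elements whose leading term is divisible by another's, tail-reduce, and make monic.
Reduced Gröbner basis: {x_1^2 - 1/2x_1x_2 - 1, x_2^2 + 4/7x_2 - 1}.

Since the reduced bases disagree, the two ideals are not the same.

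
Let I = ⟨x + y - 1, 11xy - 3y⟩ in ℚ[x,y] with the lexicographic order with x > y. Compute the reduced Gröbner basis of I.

The reduced Gröbner basis is the canonical form of the ideal for this ordering.

f_1 = x + y - 1, LT = x.
f_2 = 11xy - 3y, LT = xy.

S(f_1,f_2): lcm = xy. S = y² - 8/11y.
  leading term y²: no divisor's leading term divides it; move y² to the remainder.
  leading term y: no divisor's leading term divides it; move -8/11y to the remainder.
  remainder y² - 8/11y ≠ 0; add g_3 = y² - 8/11y to the basis.

The other S-polynomials (S(f_1,g_3), S(f_2,g_3)) all reduce to 0 modulo the current basis, so we have a Gröbner basis.
Inter-reduce: drop elements whose leading term is divisible by another's, tail-reduce, and make monic.

G = {x + y - 1, y² - 8/11y}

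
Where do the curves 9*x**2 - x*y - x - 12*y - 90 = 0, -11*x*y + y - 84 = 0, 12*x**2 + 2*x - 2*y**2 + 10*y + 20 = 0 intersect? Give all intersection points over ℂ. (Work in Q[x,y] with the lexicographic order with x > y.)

Compute a lex Gröbner basis by Buchberger's algorithm.
f_1 = 9*x**2 - x*y - x - 12*y - 90, LT = x**2.
f_2 = -11*x*y + y - 84, LT = x*y.
f_3 = 12*x**2 + 2*x - 2*y**2 + 10*y + 20, LT = x**2.

S(f_1,f_2): lcm = x**2*y. S = -1/9*x*y**2 - 2/99*x*y - 84/11*x - 4/3*y**2 - 10*y.
  reduce S modulo (f_1, f_2, f_3):
  remainder -84/11*x - 133/99*y**2 - 9968/1089*y + 56/363 ≠ 0; add h_4 = -84/11*x - 133/99*y**2 - 9968/1089*y + 56/363 to the basis.

S(f_1,f_3): lcm = x**2. S = -1/9*x*y - 5/18*x + 1/6*y**2 - 13/6*y - 35/3.
  reduce S modulo (f_1, f_2, f_3, h_4):
  remainder 419/1944*y**2 - 9857/5346*y - 9644/891 ≠ 0; add h_5 = 419/1944*y**2 - 9857/5346*y - 9644/891 to the basis.

S(f_2,f_3): lcm = x**2*y. S = -17/66*x*y + 84/11*x + 1/6*y**3 - 5/6*y**2 - 5/3*y.
  reduce S modulo (f_1, f_2, f_3, h_4, h_5):
  remainder -378049285/42485762*y - 756098570/21242881 ≠ 0; add h_6 = -378049285/42485762*y - 756098570/21242881 to the basis.

The other S-polynomials (S(f_1,h_4), S(f_2,h_4), S(f_3,h_4), S(f_1,h_5), S(f_2,h_5), S(f_3,h_5), S(h_4,h_5), S(f_1,h_6), S(f_2,h_6), S(f_3,h_6), S(h_4,h_6), S(h_5,h_6)) all reduce to 0 modulo the current basis, so we have a Gröbner basis.
Inter-reduce: drop elements whose leading term is divisible by another's, tail-reduce, and make monic.
Reduced Gröbner basis: {x - 2, y + 4}.

Since the basis is lex-ordered, y + 4 is univariate in y. Its roots are {-4}. Back-substituting each root into the other basis elements fixes the other coordinates.
  y = -4: the earlier basis element becomes x - 2 = 0, giving x = 2 — point (2, -4).
Zero-dimensionality of the ideal guarantees finitely many solutions over ℂ.

{(2, -4)}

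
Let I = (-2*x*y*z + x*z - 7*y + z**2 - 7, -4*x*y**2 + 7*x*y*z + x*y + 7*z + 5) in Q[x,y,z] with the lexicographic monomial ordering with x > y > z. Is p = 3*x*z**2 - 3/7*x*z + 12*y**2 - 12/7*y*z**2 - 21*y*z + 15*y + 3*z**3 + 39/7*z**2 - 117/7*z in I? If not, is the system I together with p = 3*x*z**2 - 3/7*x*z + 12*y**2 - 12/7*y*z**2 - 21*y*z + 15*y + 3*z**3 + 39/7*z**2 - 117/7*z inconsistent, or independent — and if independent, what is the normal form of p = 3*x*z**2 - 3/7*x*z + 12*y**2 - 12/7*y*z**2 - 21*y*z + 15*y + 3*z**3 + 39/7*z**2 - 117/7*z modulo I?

First compute the reduced Gröbner basis of I by Buchberger's algorithm.
f_1 = -2*x*y*z + x*z - 7*y + z**2 - 7, LT = x*y*z.
f_2 = -4*x*y**2 + 7*x*y*z + x*y + 7*z + 5, LT = x*y**2.

S(f_1,f_2): lcm = x*y**2*z. S = 7/4*x*y*z**2 - 1/4*x*y*z + 7/2*y**2 - 1/2*y*z**2 + 7/2*y + 7/4*z**2 + 5/4*z.
  leading term x*y*z**2: subtract (-7/8*z)·f_1 from 7/4*x*y*z**2 - 1/4*x*y*z + 7/2*y**2 - 1/2*y*z**2 + 7/2*y + 7/4*z**2 + 5/4*z → -1/4*x*y*z + 7/8*x*z**2 + 7/2*y**2 - 1/2*y*z**2 - 49/8*y*z + 7/2*y + 7/8*z**3 + 7/4*z**2 - 39/8*z
  leading term x*y*z: subtract (1/8)·f_1 from -1/4*x*y*z + 7/8*x*z**2 + 7/2*y**2 - 1/2*y*z**2 - 49/8*y*z + 7/2*y + 7/8*z**3 + 7/4*z**2 - 39/8*z → 7/8*x*z**2 - 1/8*x*z + 7/2*y**2 - 1/2*y*z**2 - 49/8*y*z + 35/8*y + 7/8*z**3 + 13/8*z**2 - 39/8*z + 7/8
  leading term x*z**2: no divisor's leading term divides it; move 7/8*x*z**2 to the remainder.
  leading term x*z: no divisor's leading term divides it; move -1/8*x*z to the remainder.
  leading term y**2: no divisor's leading term divides it; move 7/2*y**2 to the remainder.
  leading term y*z**2: no divisor's leading term divides it; move -1/2*y*z**2 to the remainder.
  leading term y*z: no divisor's leading term divides it; move -49/8*y*z to the remainder.
  leading term y: no divisor's leading term divides it; move 35/8*y to the remainder.
  leading term z**3: no divisor's leading term divides it; move 7/8*z**3 to the remainder.
  leading term z**2: no divisor's leading term divides it; move 13/8*z**2 to the remainder.
  leading term z: no divisor's leading term divides it; move -39/8*z to the remainder.
  leading term 1: no divisor's leading term divides it; move 7/8 to the remainder.
  remainder 7/8*x*z**2 - 1/8*x*z + 7/2*y**2 - 1/2*y*z**2 - 49/8*y*z + 35/8*y + 7/8*z**3 + 13/8*z**2 - 39/8*z + 7/8 ≠ 0; add h_3 = 7/8*x*z**2 - 1/8*x*z + 7/2*y**2 - 1/2*y*z**2 - 49/8*y*z + 35/8*y + 7/8*z**3 + 13/8*z**2 - 39/8*z + 7/8 to the basis.

S(f_1,h_3): lcm = x*y*z**2. S = 1/7*x*y*z - 1/2*x*z**2 - 4*y**3 + 4/7*y**2*z**2 + 7*y**2*z - 5*y**2 - y*z**3 - 13/7*y*z**2 + 127/14*y*z - y - 1/2*z**3 + 7/2*z.
  leading term x*y*z: subtract (-1/14)·f_1 from 1/7*x*y*z - 1/2*x*z**2 - 4*y**3 + 4/7*y**2*z**2 + 7*y**2*z - 5*y**2 - y*z**3 - 13/7*y*z**2 + 127/14*y*z - y - 1/2*z**3 + 7/2*z → -1/2*x*z**2 + 1/14*x*z - 4*y**3 + 4/7*y**2*z**2 + 7*y**2*z - 5*y**2 - y*z**3 - 13/7*y*z**2 + 127/14*y*z - 3/2*y - 1/2*z**3 + 1/14*z**2 + 7/2*z - 1/2
  leading term x*z**2: subtract (-4/7)·h_3 from -1/2*x*z**2 + 1/14*x*z - 4*y**3 + 4/7*y**2*z**2 + 7*y**2*z - 5*y**2 - y*z**3 - 13/7*y*z**2 + 127/14*y*z - 3/2*y - 1/2*z**3 + 1/14*z**2 + 7/2*z - 1/2 → -4*y**3 + 4/7*y**2*z**2 + 7*y**2*z - 3*y**2 - y*z**3 - 15/7*y*z**2 + 39/7*y*z + y + z**2 + 5/7*z
  leading term y**3: no divisor's leading term divides it; move -4*y**3 to the remainder.
  leading term y**2*z**2: no divisor's leading term divides it; move 4/7*y**2*z**2 to the remainder.
  leading term y**2*z: no divisor's leading term divides it; move 7*y**2*z to the remainder.
  leading term y**2: no divisor's leading term divides it; move -3*y**2 to the remainder.
  leading term y*z**3: no divisor's leading term divides it; move -y*z**3 to the remainder.
  leading term y*z**2: no divisor's leading term divides it; move -15/7*y*z**2 to the remainder.
  leading term y*z: no divisor's leading term divides it; move 39/7*y*z to the remainder.
  leading term y: no divisor's leading term divides it; move y to the remainder.
  leading term z**2: no divisor's leading term divides it; move z**2 to the remainder.
  leading term z: no divisor's leading term divides it; move 5/7*z to the remainder.
  remainder -4*y**3 + 4/7*y**2*z**2 + 7*y**2*z - 3*y**2 - y*z**3 - 15/7*y*z**2 + 39/7*y*z + y + z**2 + 5/7*z ≠ 0; add h_4 = -4*y**3 + 4/7*y**2*z**2 + 7*y**2*z - 3*y**2 - y*z**3 - 15/7*y*z**2 + 39/7*y*z + y + z**2 + 5/7*z to the basis.

The other S-polynomials (S(f_2,h_3), S(f_1,h_4), S(f_2,h_4), S(h_3,h_4)) all reduce to 0 modulo the current basis, so we have a Gröbner basis.
Inter-reduce: drop elements whose leading term is divisible by another's, tail-reduce, and make monic.
Reduced Gröbner basis: {x*y**2 - 1/4*x*y - 7/8*x*z + 49/8*y - 7/8*z**2 - 7/4*z + 39/8, x*y*z - 1/2*x*z + 7/2*y - 1/2*z**2 + 7/2, x*z**2 - 1/7*x*z + 4*y**2 - 4/7*y*z**2 - 7*y*z + 5*y + z**3 + 13/7*z**2 - 39/7*z + 1, y**3 - 1/7*y**2*z**2 - 7/4*y**2*z + 3/4*y**2 + 1/4*y*z**3 + 15/28*y*z**2 - 39/28*y*z - 1/4*y - 1/4*z**2 - 5/28*z}.
Label its elements g_1 = x*y**2 - 1/4*x*y - 7/8*x*z + 49/8*y - 7/8*z**2 - 7/4*z + 39/8, g_2 = x*y*z - 1/2*x*z + 7/2*y - 1/2*z**2 + 7/2, g_3 = x*z**2 - 1/7*x*z + 4*y**2 - 4/7*y*z**2 - 7*y*z + 5*y + z**3 + 13/7*z**2 - 39/7*z + 1, g_4 = y**3 - 1/7*y**2*z**2 - 7/4*y**2*z + 3/4*y**2 + 1/4*y*z**3 + 15/28*y*z**2 - 39/28*y*z - 1/4*y - 1/4*z**2 - 5/28*z.

Reduce p = 3*x*z**2 - 3/7*x*z + 12*y**2 - 12/7*y*z**2 - 21*y*z + 15*y + 3*z**3 + 39/7*z**2 - 117/7*z modulo G:
  leading term x*z**2: subtract (3)·g_3 from 3*x*z**2 - 3/7*x*z + 12*y**2 - 12/7*y*z**2 - 21*y*z + 15*y + 3*z**3 + 39/7*z**2 - 117/7*z → -3
  leading term 1: no divisor's leading term divides it; move -3 to the remainder.
  normal form = -3.
The normal form is nonzero, so p ∉ I. Since p minus its normal form lies in I, I + (p) = I + (r) where r = -3; decide whether this ideal is the whole ring.
Here r = -3 is a nonzero constant, hence a unit: 1 ∈ I + (p), the Gröbner basis of I + (p) is {1}, and the enlarged system has no common solution — adjoining p is inconsistent.

Adjoining 3*x*z**2 - 3/7*x*z + 12*y**2 - 12/7*y*z**2 - 21*y*z + 15*y + 3*z**3 + 39/7*z**2 - 117/7*z makes the ideal the whole ring: the system is inconsistent.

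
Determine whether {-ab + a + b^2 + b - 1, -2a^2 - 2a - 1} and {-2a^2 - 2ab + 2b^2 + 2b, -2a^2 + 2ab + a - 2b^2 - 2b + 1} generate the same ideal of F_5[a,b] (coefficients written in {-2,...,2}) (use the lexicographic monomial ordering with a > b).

No, the ideals differ.

Equality of ideals is decidable: compute both reduced Gröbner bases (unique for the ordering) and check whether they agree.
Buchberger on the first generating set:
f_1 = -ab + a + b^2 + b - 1, LT = ab.
f_2 = -2a^2 - 2a - 1, LT = a^2.

S(f_1,f_2): lcm = a^2b. S = -a^2 - ab^2 - 2ab + a + 2b.
  leading term a^2: subtract (-2)·f_2 from -a^2 - ab^2 - 2ab + a + 2b → -ab^2 - 2ab + 2a + 2b - 2
  leading term ab^2: subtract (b)·f_1 from -ab^2 - 2ab + 2a + 2b - 2 → 2ab + 2a - b^3 - b^2 - 2b - 2
  leading term ab: subtract (-2)·f_1 from 2ab + 2a - b^3 - b^2 - 2b - 2 → -a - b^3 + b^2 + 1
  leading term a: no divisor's leading term divides it; move -a to the remainder.
  leading term b^3: no divisor's leading term divides it; move -b^3 to the remainder.
  leading term b^2: no divisor's leading term divides it; move b^2 to the remainder.
  leading term 1: no divisor's leading term divides it; move 1 to the remainder.
  remainder -a - b^3 + b^2 + 1 ≠ 0; add g_3 = -a - b^3 + b^2 + 1 to the basis.

S(f_1,g_3): lcm = ab. S = -a - b^4 + b^3 - b^2 + 1.
  leading term a: subtract (1)·g_3 from -a - b^4 + b^3 - b^2 + 1 → -b^4 + 2b^3 - 2b^2
  leading term b^4: no divisor's leading term divides it; move -b^4 to the remainder.
  leading term b^3: no divisor's leading term divides it; move 2b^3 to the remainder.
  leading term b^2: no divisor's leading term divides it; move -2b^2 to the remainder.
  remainder -b^4 + 2b^3 - 2b^2 ≠ 0; add g_4 = -b^4 + 2b^3 - 2b^2 to the basis.

The other S-polynomials (S(f_2,g_3), S(f_1,g_4), S(f_2,g_4), S(g_3,g_4)) all reduce to 0 modulo the current basis, so we have a Gröbner basis.
Inter-reduce: drop elements whose leading term is divisible by another's, tail-reduce, and make monic.
Reduced Gröbner basis: {a + b^3 - b^2 - 1, b^4 - 2b^3 + 2b^2}.

Buchberger on the second generating set:
h_1 = -2a^2 - 2ab + 2b^2 + 2b, LT = a^2.
h_2 = -2a^2 + 2ab + a - 2b^2 - 2b + 1, LT = a^2.

S(h_1,h_2): lcm = a^2. S = 2ab - 2a - 2b^2 - 2b - 2.
  leading term ab: no divisor's leading term divides it; move 2ab to the remainder.
  leading term a: no divisor's leading term divides it; move -2a to the remainder.
  leading term b^2: no divisor's leading term divides it; move -2b^2 to the remainder.
  leading term b: no divisor's leading term divides it; move -2b to the remainder.
  leading term 1: no divisor's leading term divides it; move -2 to the remainder.
  remainder 2ab - 2a - 2b^2 - 2b - 2 ≠ 0; add k_3 = 2ab - 2a - 2b^2 - 2b - 2 to the basis.

S(h_1,k_3): lcm = a^2b. S = a^2 + 2ab^2 + ab + a - b^3 - b^2.
  leading term a^2: subtract (2)·h_1 from a^2 + 2ab^2 + ab + a - b^3 - b^2 → 2ab^2 + a - b^3 + b
  leading term ab^2: subtract (b)·k_3 from 2ab^2 + a - b^3 + b → 2ab + a + b^3 + 2b^2 - 2b
  leading term ab: subtract (1)·k_3 from 2ab + a + b^3 + 2b^2 - 2b → -2a + b^3 - b^2 + 2
  leading term a: no divisor's leading term divides it; move -2a to the remainder.
  leading term b^3: no divisor's leading term divides it; move b^3 to the remainder.
  leading term b^2: no divisor's leading term divides it; move -b^2 to the remainder.
  leading term 1: no divisor's leading term divides it; move 2 to the remainder.
  remainder -2a + b^3 - b^2 + 2 ≠ 0; add k_4 = -2a + b^3 - b^2 + 2 to the basis.

S(h_1,k_4): lcm = a^2. S = -2ab^3 + 2ab^2 + ab + a - b^2 - b.
  leading term ab^3: subtract (-b^2)·k_3 from -2ab^3 + 2ab^2 + ab + a - b^2 - b → ab + a - 2b^4 - 2b^3 + 2b^2 - b
  leading term ab: subtract (-2)·k_3 from ab + a - 2b^4 - 2b^3 + 2b^2 - b → 2a - 2b^4 - 2b^3 - 2b^2 + 1
  leading term a: subtract (-1)·k_4 from 2a - 2b^4 - 2b^3 - 2b^2 + 1 → -2b^4 - b^3 + 2b^2 - 2
  leading term b^4: no divisor's leading term divides it; move -2b^4 to the remainder.
  leading term b^3: no divisor's leading term divides it; move -b^3 to the remainder.
  leading term b^2: no divisor's leading term divides it; move 2b^2 to the remainder.
  leading term 1: no divisor's leading term divides it; move -2 to the remainder.
  remainder -2b^4 - b^3 + 2b^2 - 2 ≠ 0; add k_5 = -2b^4 - b^3 + 2b^2 - 2 to the basis.

The other S-polynomials (S(h_2,k_3), S(h_2,k_4), S(k_3,k_4), S(h_1,k_5), S(h_2,k_5), S(k_3,k_5), S(k_4,k_5)) all reduce to 0 modulo the current basis, so we have a Gröbner basis.
Inter-reduce: drop elements whose leading term is divisible by another's, tail-reduce, and make monic.
Reduced Gröbner basis: {a + 2b^3 - 2b^2 - 1, b^4 - 2b^3 - b^2 + 1}.

These differ, so the ideals are not equal.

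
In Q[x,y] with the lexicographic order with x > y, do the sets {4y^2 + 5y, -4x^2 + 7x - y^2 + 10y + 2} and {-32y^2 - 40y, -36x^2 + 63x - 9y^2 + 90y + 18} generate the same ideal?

Since reduced Gröbner bases are canonical representatives of ideals under a given ordering, it suffices to compute and compare them.
Buchberger on the first generating set:
f_1 = 4y^2 + 5y, LT = y^2.
f_2 = -4x^2 + 7x - y^2 + 10y + 2, LT = x^2.

The S-polynomials (S(f_1,f_2)) all reduce to 0 modulo the current basis, so we have a Gröbner basis.
Inter-reduce: drop elements whose leading term is divisible by another's, tail-reduce, and make monic.
Reduced Gröbner basis: {x^2 - 7/4x - 45/16y - 1/2, y^2 + 5/4y}.

Buchberger on the second generating set:
h_1 = -32y^2 - 40y, LT = y^2.
h_2 = -36x^2 + 63x - 9y^2 + 90y + 18, LT = x^2.

The S-polynomials (S(h_1,h_2)) all reduce to 0 modulo the current basis, so we have a Gröbner basis.
Inter-reduce: drop elements whose leading term is divisible by another's, tail-reduce, and make monic.
Reduced Gröbner basis: {x^2 - 7/4x - 45/16y - 1/2, y^2 + 5/4y}.

These coincide, so the ideals are equal.
The choice of monomial ordering does not affect the verdict — as long as both bases are computed under the same ordering, their equality decides ideal equality.

Yes, the ideals are equal.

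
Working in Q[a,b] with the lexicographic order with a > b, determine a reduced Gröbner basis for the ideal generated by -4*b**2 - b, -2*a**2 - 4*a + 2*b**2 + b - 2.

f_1 = -4*b**2 - b, LT = b**2.
f_2 = -2*a**2 - 4*a + 2*b**2 + b - 2, LT = a**2.

The S-polynomials (S(f_1,f_2)) all reduce to 0 modulo the current basis, so we have a Gröbner basis.

G = {a**2 + 2*a - 1/4*b + 1, b**2 + 1/4*b}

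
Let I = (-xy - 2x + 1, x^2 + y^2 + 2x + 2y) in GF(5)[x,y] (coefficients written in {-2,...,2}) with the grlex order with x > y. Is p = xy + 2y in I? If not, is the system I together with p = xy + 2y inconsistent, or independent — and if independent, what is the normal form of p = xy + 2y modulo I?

xy + 2y is independent of I; its normal form modulo I is -2x + 2y + 1.

First compute the reduced Gröbner basis of I by Buchberger's algorithm.
f_1 = -xy - 2x + 1, LT = xy.
f_2 = x^2 + y^2 + 2x + 2y, LT = x^2.

S(f_1,f_2): lcm = x^2y. S = -y^3 + 2x^2 - 2xy - 2y^2 - x.
  leading term y^3: no divisor's leading term divides it; move -y^3 to the remainder.
  leading term x^2: subtract (2)·f_2 from 2x^2 - 2xy - 2y^2 - x → -2xy + y^2 + y
  leading term xy: subtract (2)·f_1 from -2xy + y^2 + y → y^2 - x + y - 2
  leading term y^2: no divisor's leading term divides it; move y^2 to the remainder.
  leading term x: no divisor's leading term divides it; move -x to the remainder.
  leading term y: no divisor's leading term divides it; move y to the remainder.
  leading term 1: no divisor's leading term divides it; move -2 to the remainder.
  remainder -y^3 + y^2 - x + y - 2 ≠ 0; add h_3 = -y^3 + y^2 - x + y - 2 to the basis.

S(f_1,h_3): lcm = xy^3. S = -2xy^2 - x^2 + xy - y^2 - 2x.
  leading term xy^2: subtract (2y)·f_1 from -2xy^2 - x^2 + xy - y^2 - 2x → -x^2 - y^2 - 2x - 2y
  leading term x^2: subtract (-1)·f_2 from -x^2 - y^2 - 2x - 2y → 0
  remainder 0.

S(f_2,h_3): leading monomials are coprime, so the S-polynomial reduces to 0 (Buchberger's first criterion).
Every S-polynomial of the final basis reduces to 0, so we have a Gröbner basis.
Inter-reduce: drop elements whose leading term is divisible by another's, tail-reduce, and make monic.
Reduced Gröbner basis: {y^3 - y^2 + x - y + 2, x^2 + y^2 + 2x + 2y, xy + 2x - 1}.
Label its elements g_1 = y^3 - y^2 + x - y + 2, g_2 = x^2 + y^2 + 2x + 2y, g_3 = xy + 2x - 1.

Reduce p = xy + 2y modulo G:
  leading term xy: subtract (1)·g_3 from xy + 2y → -2x + 2y + 1
  leading term x: no divisor's leading term divides it; move -2x to the remainder.
  leading term y: no divisor's leading term divides it; move 2y to the remainder.
  leading term 1: no divisor's leading term divides it; move 1 to the remainder.
  normal form = -2x + 2y + 1.
The normal form is nonzero, so p ∉ I. Since p minus its normal form lies in I, I + (p) = I + (r) where r = -2x + 2y + 1; decide whether this ideal is the whole ring.
Run Buchberger on G together with r (pairs among the g_i already reduce to 0 since G is a Gröbner basis):
g_1 = y^3 - y^2 + x - y + 2, LT = y^3.
g_2 = x^2 + y^2 + 2x + 2y, LT = x^2.
g_3 = xy + 2x - 1, LT = xy.
r = -2x + 2y + 1, LT = x.

S(g_1,g_2): leading monomials are coprime, so the S-polynomial reduces to 0 (Buchberger's first criterion).
S(g_1,g_3): lcm = xy^3. S = 2xy^2 + x^2 - xy + y^2 + 2x.
  leading term xy^2: subtract (2y)·g_3 from 2xy^2 + x^2 - xy + y^2 + 2x → x^2 + y^2 + 2x + 2y
  leading term x^2: subtract (1)·g_2 from x^2 + y^2 + 2x + 2y → 0
  remainder 0.

S(g_1,r): leading monomials are coprime, so the S-polynomial reduces to 0 (Buchberger's first criterion).
S(g_2,g_3): lcm = x^2y. S = y^3 - 2x^2 + 2xy + 2y^2 + x.
  leading term y^3: subtract (1)·g_1 from y^3 - 2x^2 + 2xy + 2y^2 + x → -2x^2 + 2xy - 2y^2 + y - 2
  leading term x^2: subtract (-2)·g_2 from -2x^2 + 2xy - 2y^2 + y - 2 → 2xy - x - 2
  leading term xy: subtract (2)·g_3 from 2xy - x - 2 → 0
  remainder 0.

S(g_2,r): lcm = x^2. S = xy + y^2 + 2y.
  leading term xy: subtract (1)·g_3 from xy + y^2 + 2y → y^2 - 2x + 2y + 1
  leading term y^2: no divisor's leading term divides it; move y^2 to the remainder.
  leading term x: subtract (1)·r from -2x + 2y + 1 → 0
  remainder y^2 ≠ 0; add m_5 = y^2 to the basis.

S(g_3,r): lcm = xy. S = y^2 + 2x - 2y - 1.
  leading term y^2: subtract (1)·m_5 from y^2 + 2x - 2y - 1 → 2x - 2y - 1
  leading term x: subtract (-1)·r from 2x - 2y - 1 → 0
  remainder 0.

S(g_1,m_5): lcm = y^3. S = -y^2 + x - y + 2.
  leading term y^2: subtract (-1)·m_5 from -y^2 + x - y + 2 → x - y + 2
  leading term x: subtract (2)·r from x - y + 2 → 0
  remainder 0.

S(g_2,m_5): leading monomials are coprime, so the S-polynomial reduces to 0 (Buchberger's first criterion).
S(g_3,m_5): lcm = xy^2. S = 2xy - y.
  leading term xy: subtract (2)·g_3 from 2xy - y → x - y + 2
  leading term x: subtract (2)·r from x - y + 2 → 0
  remainder 0.

S(r,m_5): leading monomials are coprime, so the S-polynomial reduces to 0 (Buchberger's first criterion).
Every S-polynomial of the final basis reduces to 0, so we have a Gröbner basis.
Inter-reduce: drop elements whose leading term is divisible by another's, tail-reduce, and make monic.
Reduced Gröbner basis: {y^2, x - y + 2}.
The reduced Gröbner basis of I + (p) is {y^2, x - y + 2} ≠ {1}, a proper ideal, so the enlarged system stays consistent: p is independent of I, with normal form -2x + 2y + 1.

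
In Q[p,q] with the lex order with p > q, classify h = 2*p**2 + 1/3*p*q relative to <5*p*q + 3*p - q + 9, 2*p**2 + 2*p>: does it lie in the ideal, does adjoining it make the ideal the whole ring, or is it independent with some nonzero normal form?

2*p**2 + 1/3*p*q is independent of I; its normal form modulo I is -5/24*q + 15/8.

First compute the reduced Gröbner basis of I by Buchberger's algorithm.
f_1 = 5*p*q + 3*p - q + 9, LT = p*q.
f_2 = 2*p**2 + 2*p, LT = p**2.

S(f_1,f_2): lcm = p**2*q. S = 3/5*p**2 - 6/5*p*q + 9/5*p.
  reduce S modulo (f_1, f_2):
  remainder 48/25*p - 6/25*q + 54/25 ≠ 0; add k_3 = 48/25*p - 6/25*q + 54/25 to the basis.

S(f_1,k_3): lcm = p*q. S = 3/5*p + 1/8*q**2 - 53/40*q + 9/5.
  reduce S modulo (f_1, f_2, k_3):
  remainder 1/8*q**2 - 5/4*q + 9/8 ≠ 0; add k_4 = 1/8*q**2 - 5/4*q + 9/8 to the basis.

The other S-polynomials (S(f_2,k_3), S(f_1,k_4), S(f_2,k_4), S(k_3,k_4)) all reduce to 0 modulo the current basis, so we have a Gröbner basis.
Inter-reduce: drop elements whose leading term is divisible by another's, tail-reduce, and make monic.
Reduced Gröbner basis: {p - 1/8*q + 9/8, q**2 - 10*q + 9}.
Label its elements g_1 = p - 1/8*q + 9/8, g_2 = q**2 - 10*q + 9.

Reduce h = 2*p**2 + 1/3*p*q modulo G:
  leading term p**2: subtract (2*p)·g_1 from 2*p**2 + 1/3*p*q → 7/12*p*q - 9/4*p
  leading term p*q: subtract (7/12*q)·g_1 from 7/12*p*q - 9/4*p → -9/4*p + 7/96*q**2 - 21/32*q
  leading term p: subtract (-9/4)·g_1 from -9/4*p + 7/96*q**2 - 21/32*q → 7/96*q**2 - 15/16*q + 81/32
  leading term q**2: subtract (7/96)·g_2 from 7/96*q**2 - 15/16*q + 81/32 → -5/24*q + 15/8
  leading term q: no divisor's leading term divides it; move -5/24*q to the remainder.
  leading term 1: no divisor's leading term divides it; move 15/8 to the remainder.
  normal form = -5/24*q + 15/8.
The normal form is nonzero, so h ∉ I. Since h minus its normal form lies in I, I + (h) = I + (r) where r = -5/24*q + 15/8; decide whether this ideal is the whole ring.
Run Buchberger on G together with r (pairs among the g_i already reduce to 0 since G is a Gröbner basis):
g_1 = p - 1/8*q + 9/8, LT = p.
g_2 = q**2 - 10*q + 9, LT = q**2.
r = -5/24*q + 15/8, LT = q.

The S-polynomials (S(g_1,g_2), S(g_1,r), S(g_2,r)) all reduce to 0 modulo the current basis, so we have a Gröbner basis.
Inter-reduce: drop elements whose leading term is divisible by another's, tail-reduce, and make monic.
Reduced Gröbner basis: {p, q - 9}.
The reduced Gröbner basis of I + (h) is {p, q - 9} ≠ {1}, a proper ideal, so the enlarged system stays consistent: h is independent of I, with normal form -5/24*q + 15/8.

Ideal membership is decidable via reduction modulo a Gröbner basis.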